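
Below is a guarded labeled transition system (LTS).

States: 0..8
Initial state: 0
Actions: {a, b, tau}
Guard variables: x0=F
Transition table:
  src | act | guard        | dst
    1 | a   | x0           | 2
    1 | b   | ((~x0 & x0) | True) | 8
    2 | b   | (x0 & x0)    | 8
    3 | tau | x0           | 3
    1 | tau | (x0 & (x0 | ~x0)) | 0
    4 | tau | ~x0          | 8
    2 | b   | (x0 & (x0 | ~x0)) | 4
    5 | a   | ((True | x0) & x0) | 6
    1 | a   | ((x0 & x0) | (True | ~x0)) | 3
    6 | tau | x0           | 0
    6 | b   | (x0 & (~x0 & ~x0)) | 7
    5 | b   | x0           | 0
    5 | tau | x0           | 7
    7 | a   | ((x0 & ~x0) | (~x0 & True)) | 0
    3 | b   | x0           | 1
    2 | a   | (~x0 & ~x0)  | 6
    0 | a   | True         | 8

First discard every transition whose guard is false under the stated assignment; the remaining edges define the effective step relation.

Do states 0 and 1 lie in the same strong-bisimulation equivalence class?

Compute ~ classes (split until stable):
  π0 = {{0,1,2,3,4,5,6,7,8}}
  π1 = {{0,2,7},{1},{3,5,6,8},{4}}
  π2 = {{0,2},{1},{3,5,6,8},{4},{7}}
stable after 3 split(s): 5 block(s)
[0]={0,2}  [1]={1}

Answer: NOT BISIMILAR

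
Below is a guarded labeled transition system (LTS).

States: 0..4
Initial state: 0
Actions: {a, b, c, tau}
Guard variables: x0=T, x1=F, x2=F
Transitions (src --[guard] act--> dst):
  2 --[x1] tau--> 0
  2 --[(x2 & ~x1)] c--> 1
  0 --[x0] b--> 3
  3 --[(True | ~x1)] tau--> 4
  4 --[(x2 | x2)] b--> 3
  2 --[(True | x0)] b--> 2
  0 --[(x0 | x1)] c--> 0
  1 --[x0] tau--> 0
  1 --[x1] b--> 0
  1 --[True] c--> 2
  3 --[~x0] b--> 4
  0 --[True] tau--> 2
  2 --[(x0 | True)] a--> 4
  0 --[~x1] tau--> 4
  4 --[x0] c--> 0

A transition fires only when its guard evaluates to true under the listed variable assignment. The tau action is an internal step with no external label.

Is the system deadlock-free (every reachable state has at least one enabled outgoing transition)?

Reach set: {0,2,3,4}
  0: b→3  c→0  tau→2  tau→4  [4 exit(s)]
  2: a→4  b→2  [2 exit(s)]
  3: tau→4  [1 exit(s)]
  4: c→0  [1 exit(s)]

Answer: DEADLOCK-FREE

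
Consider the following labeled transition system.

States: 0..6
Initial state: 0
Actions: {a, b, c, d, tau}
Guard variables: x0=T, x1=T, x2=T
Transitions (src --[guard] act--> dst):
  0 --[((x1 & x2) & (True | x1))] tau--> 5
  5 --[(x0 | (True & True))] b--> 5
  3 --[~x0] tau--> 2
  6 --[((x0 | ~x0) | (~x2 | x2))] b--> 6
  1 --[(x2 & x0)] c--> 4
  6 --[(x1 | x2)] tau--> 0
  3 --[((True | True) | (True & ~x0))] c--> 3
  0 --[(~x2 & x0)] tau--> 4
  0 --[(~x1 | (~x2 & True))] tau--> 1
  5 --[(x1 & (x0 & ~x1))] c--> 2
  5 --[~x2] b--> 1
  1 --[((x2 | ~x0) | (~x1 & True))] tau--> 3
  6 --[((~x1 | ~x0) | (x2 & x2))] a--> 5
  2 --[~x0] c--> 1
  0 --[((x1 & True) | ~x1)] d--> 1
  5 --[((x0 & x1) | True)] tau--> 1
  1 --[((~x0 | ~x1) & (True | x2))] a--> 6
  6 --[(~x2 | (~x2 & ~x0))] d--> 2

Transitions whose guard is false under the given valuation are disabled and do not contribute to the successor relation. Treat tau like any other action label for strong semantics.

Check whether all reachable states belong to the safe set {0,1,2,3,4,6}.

Allowed set {0,1,2,3,4,6}
R = {0,1,3,4,5}
  0: ✓
  1: ✓
  3: ✓
  4: ✓
  5: outside
counterexample path to 5: tau

Answer: INVARIANT VIOLATED at state 5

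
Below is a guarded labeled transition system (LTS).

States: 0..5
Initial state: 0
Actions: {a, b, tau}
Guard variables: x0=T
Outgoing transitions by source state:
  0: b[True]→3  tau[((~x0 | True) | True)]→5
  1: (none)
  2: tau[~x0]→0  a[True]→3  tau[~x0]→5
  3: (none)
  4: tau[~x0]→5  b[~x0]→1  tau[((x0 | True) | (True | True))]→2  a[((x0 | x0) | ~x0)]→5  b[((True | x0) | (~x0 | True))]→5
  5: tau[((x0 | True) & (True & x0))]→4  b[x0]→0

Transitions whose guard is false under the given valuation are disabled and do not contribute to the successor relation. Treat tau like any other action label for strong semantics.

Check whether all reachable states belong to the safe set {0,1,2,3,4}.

Answer: INVARIANT VIOLATED at state 5

Working:
Inv-set: {0,1,2,3,4}
Reachable = {0,2,3,4,5}
  0: ok
  2: ok
  3: ok
  4: ok
  5: VIOLATES
witness against invariant: tau → 5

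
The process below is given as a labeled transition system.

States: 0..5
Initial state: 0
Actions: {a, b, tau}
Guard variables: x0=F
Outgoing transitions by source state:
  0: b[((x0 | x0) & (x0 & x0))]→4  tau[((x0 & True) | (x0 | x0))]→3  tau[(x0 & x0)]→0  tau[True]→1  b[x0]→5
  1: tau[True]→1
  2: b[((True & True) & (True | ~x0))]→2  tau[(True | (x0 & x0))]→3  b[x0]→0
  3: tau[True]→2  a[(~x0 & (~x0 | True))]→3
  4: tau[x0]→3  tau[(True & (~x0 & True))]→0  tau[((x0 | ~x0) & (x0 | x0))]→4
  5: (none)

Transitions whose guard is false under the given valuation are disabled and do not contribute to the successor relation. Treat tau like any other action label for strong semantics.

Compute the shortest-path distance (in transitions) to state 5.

Answer: UNREACHABLE

Working:
BFS to 5:
  depth 0: {0}
  depth 1: {1}
5 never appears.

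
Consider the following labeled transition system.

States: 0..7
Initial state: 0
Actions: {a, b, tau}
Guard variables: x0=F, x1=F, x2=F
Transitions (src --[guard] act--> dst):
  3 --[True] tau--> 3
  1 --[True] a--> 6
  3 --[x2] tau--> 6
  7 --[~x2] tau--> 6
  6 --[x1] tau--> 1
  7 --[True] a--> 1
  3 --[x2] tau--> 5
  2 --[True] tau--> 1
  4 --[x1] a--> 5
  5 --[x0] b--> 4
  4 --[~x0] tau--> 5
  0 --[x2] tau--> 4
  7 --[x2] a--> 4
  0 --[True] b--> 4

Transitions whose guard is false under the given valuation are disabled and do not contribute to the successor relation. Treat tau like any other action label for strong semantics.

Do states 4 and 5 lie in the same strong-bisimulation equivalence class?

Answer: NOT BISIMILAR

Analysis:
Compute ~ classes (split until stable):
  P[0] = {{0,1,2,3,4,5,6,7}}
  P[1] = {{0},{1},{2,3,4},{5,6},{7}}
  P[2] = {{0},{1},{2},{3},{4},{5,6},{7}}
Fixed point at round 3; 7 class(es).
4∈{4}, 5∈{5,6}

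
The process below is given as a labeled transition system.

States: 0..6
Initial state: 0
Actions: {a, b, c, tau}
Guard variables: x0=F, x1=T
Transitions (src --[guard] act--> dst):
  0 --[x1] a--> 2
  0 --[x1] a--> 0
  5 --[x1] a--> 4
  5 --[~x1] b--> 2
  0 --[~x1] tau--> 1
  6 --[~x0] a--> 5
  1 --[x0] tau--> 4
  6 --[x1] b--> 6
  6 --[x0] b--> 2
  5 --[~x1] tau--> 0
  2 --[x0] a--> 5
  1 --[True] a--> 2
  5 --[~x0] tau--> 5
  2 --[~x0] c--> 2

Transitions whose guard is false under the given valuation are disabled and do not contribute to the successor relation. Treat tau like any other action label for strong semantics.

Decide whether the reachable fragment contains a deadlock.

Answer: DEADLOCK-FREE

Analysis:
Reachable = {0,2}
  0: a→0  a→2  [deg 2]
  2: c→2  [deg 1]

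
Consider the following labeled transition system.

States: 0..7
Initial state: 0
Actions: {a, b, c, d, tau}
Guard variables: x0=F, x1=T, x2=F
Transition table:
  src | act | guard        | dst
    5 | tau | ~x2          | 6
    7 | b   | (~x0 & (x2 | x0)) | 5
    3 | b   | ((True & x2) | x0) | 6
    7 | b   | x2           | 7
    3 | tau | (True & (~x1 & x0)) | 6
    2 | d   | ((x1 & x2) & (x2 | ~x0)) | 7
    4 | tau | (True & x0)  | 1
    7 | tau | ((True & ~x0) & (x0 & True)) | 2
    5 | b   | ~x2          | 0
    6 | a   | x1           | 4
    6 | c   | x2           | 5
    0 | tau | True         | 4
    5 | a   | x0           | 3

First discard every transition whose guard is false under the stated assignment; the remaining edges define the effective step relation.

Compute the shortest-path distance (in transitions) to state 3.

Answer: UNREACHABLE

Analysis:
BFS to 3:
  depth 0: {0}
  depth 1: {4}
3 never appears.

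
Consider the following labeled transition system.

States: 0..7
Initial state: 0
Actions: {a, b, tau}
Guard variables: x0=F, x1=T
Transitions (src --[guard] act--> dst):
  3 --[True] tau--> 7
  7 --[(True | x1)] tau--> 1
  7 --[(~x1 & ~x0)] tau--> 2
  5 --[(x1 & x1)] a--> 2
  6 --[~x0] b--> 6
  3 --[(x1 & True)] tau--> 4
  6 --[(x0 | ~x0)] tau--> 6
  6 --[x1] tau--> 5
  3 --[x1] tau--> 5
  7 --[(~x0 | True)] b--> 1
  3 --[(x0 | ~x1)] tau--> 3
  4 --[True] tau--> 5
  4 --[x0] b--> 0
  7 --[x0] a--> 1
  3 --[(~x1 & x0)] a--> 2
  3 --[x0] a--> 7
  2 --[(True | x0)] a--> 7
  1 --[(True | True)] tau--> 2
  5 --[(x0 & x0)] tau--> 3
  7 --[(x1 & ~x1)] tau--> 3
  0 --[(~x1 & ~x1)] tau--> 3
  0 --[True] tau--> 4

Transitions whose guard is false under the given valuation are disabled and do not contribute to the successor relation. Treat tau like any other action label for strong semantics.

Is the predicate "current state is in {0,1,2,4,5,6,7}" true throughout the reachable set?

Safe = {0,1,2,4,5,6,7}
Reachable = {0,1,2,4,5,7}
  0: safe
  1: safe
  2: safe
  4: safe
  5: safe
  7: safe

Answer: INVARIANT HOLDS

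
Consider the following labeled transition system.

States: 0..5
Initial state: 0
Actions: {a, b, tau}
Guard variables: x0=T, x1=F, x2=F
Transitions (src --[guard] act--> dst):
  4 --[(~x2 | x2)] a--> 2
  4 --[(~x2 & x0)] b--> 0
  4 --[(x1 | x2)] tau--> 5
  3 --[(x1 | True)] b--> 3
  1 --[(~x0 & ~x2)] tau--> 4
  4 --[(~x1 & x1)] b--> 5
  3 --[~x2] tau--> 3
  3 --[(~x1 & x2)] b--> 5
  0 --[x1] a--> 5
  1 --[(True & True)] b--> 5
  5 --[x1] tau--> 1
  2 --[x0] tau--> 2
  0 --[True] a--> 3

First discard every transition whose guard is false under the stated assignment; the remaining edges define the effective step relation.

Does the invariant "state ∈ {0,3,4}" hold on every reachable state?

Inv-set: {0,3,4}
R = {0,3}
  0: ✓
  3: ✓

Answer: INVARIANT HOLDS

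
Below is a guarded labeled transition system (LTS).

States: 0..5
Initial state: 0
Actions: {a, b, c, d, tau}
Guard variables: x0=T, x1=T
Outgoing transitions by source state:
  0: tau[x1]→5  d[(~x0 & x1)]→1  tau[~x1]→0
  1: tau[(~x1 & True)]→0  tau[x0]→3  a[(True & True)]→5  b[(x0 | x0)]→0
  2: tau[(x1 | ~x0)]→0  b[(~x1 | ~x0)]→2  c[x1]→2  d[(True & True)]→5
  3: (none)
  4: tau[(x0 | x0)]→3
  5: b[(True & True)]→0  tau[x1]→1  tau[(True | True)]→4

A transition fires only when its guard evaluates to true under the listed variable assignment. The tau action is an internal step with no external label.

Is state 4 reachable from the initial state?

Answer: REACHABLE

Working:
Guard filter leaves 11 enabled edge(s).
L0 = {0}
L1 = {5}  total {0,5}
L2 = {1,4}  total {0,1,4,5}
L3 = {3}  total {0,1,3,4,5}
R = {0,1,3,4,5}
trace reaching 4: tau·tau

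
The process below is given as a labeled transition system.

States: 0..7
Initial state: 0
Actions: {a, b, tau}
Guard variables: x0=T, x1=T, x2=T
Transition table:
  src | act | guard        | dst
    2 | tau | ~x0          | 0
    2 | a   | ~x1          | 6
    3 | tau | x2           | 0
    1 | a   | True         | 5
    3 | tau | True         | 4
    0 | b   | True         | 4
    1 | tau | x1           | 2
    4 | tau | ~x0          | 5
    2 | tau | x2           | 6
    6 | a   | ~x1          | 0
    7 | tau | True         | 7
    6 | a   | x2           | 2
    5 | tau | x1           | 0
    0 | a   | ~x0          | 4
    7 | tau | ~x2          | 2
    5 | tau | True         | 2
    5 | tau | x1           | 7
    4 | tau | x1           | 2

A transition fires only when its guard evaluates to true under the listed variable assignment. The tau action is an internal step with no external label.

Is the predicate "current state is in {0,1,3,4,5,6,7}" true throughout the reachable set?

Inv-set: {0,1,3,4,5,6,7}
Reach set: {0,2,4,6}
  0: ✓
  2: outside
  4: ✓
  6: ✓
reach 2 via b·tau — violates

Answer: INVARIANT VIOLATED at state 2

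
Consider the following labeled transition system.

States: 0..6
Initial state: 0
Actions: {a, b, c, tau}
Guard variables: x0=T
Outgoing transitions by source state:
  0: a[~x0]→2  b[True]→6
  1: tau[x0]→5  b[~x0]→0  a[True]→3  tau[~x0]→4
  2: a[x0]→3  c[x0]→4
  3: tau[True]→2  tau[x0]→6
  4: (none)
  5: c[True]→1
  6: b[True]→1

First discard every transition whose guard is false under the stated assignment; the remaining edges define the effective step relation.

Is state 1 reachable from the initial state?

9 transition(s) survive guard evaluation.
depth 0: {0}
depth 1: {6}  now seen {0,6}
depth 2: {1}  now seen {0,1,6}
depth 3: {3,5}  now seen {0,1,3,5,6}
depth 4: {2}  now seen {0,1,2,3,5,6}
depth 5: {4}  now seen {0,1,2,3,4,5,6}
R = {0,1,2,3,4,5,6}
trace reaching 1: b·b

Answer: REACHABLE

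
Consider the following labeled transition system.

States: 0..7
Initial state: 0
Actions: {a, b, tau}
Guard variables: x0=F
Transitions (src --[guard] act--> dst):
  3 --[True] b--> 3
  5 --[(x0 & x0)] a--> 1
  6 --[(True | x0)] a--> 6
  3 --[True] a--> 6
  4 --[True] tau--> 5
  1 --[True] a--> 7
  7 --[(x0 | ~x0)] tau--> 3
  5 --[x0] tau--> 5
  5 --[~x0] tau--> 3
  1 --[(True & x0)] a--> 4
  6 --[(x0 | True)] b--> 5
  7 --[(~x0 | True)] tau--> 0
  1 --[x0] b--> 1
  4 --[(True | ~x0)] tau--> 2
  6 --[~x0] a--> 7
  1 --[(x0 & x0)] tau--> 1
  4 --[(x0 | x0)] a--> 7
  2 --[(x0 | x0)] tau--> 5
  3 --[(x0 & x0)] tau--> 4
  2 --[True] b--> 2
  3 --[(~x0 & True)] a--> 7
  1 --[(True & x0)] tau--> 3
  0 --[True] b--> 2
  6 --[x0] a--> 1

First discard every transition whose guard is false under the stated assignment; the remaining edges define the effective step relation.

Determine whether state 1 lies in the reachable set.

14 transition(s) survive guard evaluation.
Layer 0: {0}
Layer 1: {2}  now seen {0,2}
Reachable = {0,2}

Answer: UNREACHABLE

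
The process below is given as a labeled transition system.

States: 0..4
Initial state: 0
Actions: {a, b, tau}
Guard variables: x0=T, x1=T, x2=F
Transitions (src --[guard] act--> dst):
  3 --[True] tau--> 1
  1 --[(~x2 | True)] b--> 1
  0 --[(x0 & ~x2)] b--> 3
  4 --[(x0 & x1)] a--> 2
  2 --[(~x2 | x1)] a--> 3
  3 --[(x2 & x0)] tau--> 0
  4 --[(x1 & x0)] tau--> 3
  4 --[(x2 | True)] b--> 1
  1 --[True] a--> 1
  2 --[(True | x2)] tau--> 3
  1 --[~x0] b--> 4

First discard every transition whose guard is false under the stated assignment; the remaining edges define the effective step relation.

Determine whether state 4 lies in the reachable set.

Answer: UNREACHABLE

Working:
After dropping false guards: 9 live edges.
depth 0: {0}
depth 1: {3}  total {0,3}
depth 2: {1}  total {0,1,3}
R = {0,1,3}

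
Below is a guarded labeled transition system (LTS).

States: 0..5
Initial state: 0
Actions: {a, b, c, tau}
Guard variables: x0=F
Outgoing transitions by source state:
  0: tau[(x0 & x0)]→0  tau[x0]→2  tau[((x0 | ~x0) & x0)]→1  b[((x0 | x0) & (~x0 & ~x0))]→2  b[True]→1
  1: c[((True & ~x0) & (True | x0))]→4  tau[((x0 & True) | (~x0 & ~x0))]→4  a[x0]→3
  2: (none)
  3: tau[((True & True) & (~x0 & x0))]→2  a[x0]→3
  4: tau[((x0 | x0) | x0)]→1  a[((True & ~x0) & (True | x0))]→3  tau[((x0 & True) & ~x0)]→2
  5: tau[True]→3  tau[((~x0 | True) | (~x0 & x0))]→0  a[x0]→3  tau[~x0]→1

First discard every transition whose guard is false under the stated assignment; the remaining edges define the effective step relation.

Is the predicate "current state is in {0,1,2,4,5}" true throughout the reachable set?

Answer: INVARIANT VIOLATED at state 3

Working:
Safe = {0,1,2,4,5}
Reachable = {0,1,3,4}
  0: safe
  1: safe
  3: ✗ unsafe
  4: safe
witness against invariant: b·c·a → 3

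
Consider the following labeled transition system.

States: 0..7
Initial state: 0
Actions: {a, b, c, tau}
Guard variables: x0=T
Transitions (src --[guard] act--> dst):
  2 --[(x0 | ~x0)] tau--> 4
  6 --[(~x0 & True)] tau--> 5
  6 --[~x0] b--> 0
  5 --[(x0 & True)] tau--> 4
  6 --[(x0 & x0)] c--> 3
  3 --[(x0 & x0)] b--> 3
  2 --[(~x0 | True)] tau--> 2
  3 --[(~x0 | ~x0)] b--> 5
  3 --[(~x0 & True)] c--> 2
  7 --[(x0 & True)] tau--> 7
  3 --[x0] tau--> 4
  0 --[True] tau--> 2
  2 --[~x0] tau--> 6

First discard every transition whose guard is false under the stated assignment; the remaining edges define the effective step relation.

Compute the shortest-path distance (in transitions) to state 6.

BFS to 6:
  L0 = {0}
  L1 = {2}
  L2 = {4}
6 never appears.

Answer: UNREACHABLE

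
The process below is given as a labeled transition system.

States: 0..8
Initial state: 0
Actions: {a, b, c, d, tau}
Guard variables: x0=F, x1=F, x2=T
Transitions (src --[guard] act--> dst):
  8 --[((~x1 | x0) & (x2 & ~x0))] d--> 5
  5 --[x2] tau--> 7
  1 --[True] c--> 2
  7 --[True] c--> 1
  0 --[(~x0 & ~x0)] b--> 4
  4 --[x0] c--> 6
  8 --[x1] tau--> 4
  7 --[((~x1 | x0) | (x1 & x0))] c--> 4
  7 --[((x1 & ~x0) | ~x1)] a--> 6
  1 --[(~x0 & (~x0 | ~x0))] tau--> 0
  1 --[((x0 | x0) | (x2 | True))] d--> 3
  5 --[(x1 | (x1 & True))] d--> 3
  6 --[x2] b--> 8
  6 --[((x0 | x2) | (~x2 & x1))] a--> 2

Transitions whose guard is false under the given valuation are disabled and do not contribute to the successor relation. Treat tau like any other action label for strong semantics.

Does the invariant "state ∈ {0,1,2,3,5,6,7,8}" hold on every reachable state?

Safe = {0,1,2,3,5,6,7,8}
Reach set: {0,4}
  0: ✓
  4: ✗ unsafe
counterexample path to 4: b

Answer: INVARIANT VIOLATED at state 4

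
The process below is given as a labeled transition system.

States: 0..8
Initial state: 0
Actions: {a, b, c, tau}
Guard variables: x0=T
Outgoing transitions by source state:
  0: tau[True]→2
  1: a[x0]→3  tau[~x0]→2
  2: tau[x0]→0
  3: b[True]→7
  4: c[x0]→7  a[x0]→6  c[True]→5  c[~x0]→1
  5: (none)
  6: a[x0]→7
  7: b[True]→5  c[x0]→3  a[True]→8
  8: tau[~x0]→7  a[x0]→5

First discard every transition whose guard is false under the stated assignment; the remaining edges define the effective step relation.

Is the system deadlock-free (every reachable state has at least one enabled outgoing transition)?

Answer: DEADLOCK-FREE

Working:
Reach set: {0,2}
  0: tau→2  [1 out]
  2: tau→0  [1 out]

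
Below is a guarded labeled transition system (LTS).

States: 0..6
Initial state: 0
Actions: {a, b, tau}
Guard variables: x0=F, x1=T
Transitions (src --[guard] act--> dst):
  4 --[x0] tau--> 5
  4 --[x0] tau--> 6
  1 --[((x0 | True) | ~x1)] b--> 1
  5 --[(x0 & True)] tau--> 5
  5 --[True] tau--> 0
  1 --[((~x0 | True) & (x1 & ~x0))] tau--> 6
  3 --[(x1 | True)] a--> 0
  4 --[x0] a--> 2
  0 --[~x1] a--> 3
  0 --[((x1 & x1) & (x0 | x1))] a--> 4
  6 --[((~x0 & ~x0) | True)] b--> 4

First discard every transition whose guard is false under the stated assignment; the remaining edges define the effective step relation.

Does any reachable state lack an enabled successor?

Answer: DEADLOCK at state 4

Analysis:
Reachable = {0,4}
  0: a→4  [deg 1]
  4: ∅  [no exit]
trace reaching 4: a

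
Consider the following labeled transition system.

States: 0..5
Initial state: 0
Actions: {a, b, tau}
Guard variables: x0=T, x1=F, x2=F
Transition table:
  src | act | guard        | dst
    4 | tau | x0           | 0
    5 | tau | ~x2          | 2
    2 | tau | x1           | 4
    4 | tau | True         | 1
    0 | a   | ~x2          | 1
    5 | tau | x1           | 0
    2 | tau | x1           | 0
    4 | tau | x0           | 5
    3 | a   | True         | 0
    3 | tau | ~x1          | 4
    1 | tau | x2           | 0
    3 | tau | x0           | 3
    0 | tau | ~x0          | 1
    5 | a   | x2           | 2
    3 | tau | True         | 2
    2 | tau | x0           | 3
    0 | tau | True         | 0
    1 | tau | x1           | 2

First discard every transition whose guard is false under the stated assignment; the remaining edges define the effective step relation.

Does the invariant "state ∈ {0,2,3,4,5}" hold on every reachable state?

Allowed set {0,2,3,4,5}
R = {0,1}
  0: ok
  1: outside
counterexample path to 1: a

Answer: INVARIANT VIOLATED at state 1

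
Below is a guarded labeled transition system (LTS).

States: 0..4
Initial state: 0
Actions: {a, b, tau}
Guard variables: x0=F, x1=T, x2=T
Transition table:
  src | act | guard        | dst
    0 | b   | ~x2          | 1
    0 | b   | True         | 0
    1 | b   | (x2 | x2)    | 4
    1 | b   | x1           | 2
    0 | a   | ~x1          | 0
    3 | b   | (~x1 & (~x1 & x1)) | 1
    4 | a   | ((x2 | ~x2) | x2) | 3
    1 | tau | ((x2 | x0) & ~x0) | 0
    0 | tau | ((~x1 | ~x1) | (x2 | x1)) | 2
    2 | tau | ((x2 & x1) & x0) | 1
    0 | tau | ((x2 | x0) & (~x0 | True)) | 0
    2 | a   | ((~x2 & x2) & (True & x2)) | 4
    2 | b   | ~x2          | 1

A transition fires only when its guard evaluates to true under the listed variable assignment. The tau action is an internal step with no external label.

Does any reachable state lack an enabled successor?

R = {0,2}
  0: b→0  tau→0  tau→2  [deg 3]
  2: ∅  [no exit]
witness 2: tau

Answer: DEADLOCK at state 2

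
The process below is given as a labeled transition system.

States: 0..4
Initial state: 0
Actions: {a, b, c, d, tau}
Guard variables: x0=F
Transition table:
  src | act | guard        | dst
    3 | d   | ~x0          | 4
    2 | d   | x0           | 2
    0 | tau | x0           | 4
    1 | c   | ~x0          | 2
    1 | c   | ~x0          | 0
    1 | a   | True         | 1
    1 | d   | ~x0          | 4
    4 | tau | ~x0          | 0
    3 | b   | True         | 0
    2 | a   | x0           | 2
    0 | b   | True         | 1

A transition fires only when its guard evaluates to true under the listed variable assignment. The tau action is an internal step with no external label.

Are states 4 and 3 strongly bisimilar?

Answer: NOT BISIMILAR

Trace:
Compute ~ classes (split until stable):
  P[0] = {{0,1,2,3,4}}
  P[1] = {{0},{1},{2},{3},{4}}
Fixed point at round 2; 5 class(es).
class of 4: {4}; class of 3: {3}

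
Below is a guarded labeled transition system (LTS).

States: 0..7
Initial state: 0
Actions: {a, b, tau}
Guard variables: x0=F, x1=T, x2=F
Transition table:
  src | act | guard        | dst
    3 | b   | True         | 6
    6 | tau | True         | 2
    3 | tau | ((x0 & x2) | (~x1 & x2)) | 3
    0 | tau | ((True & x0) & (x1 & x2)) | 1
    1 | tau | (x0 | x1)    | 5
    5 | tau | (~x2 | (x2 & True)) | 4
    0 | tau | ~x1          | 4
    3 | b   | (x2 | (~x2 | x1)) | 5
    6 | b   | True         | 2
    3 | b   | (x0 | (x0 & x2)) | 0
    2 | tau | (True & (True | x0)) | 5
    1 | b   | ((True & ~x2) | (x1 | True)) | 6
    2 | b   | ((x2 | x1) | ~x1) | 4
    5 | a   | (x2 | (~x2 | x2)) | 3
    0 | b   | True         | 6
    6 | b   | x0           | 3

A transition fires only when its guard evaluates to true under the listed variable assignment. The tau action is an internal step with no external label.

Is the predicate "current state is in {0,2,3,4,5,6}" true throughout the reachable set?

Allowed set {0,2,3,4,5,6}
Reach set: {0,2,3,4,5,6}
  0: safe
  2: safe
  3: safe
  4: safe
  5: safe
  6: safe

Answer: INVARIANT HOLDS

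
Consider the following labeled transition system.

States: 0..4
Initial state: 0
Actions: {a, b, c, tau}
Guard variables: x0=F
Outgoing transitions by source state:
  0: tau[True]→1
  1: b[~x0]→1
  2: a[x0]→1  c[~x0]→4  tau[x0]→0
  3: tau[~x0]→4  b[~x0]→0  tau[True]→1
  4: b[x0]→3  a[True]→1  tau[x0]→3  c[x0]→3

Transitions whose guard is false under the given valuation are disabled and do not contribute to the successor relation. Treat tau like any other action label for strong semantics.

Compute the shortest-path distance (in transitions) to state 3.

BFS to 3:
  Layer 0: {0}
  Layer 1: {1}
3 never appears.

Answer: UNREACHABLE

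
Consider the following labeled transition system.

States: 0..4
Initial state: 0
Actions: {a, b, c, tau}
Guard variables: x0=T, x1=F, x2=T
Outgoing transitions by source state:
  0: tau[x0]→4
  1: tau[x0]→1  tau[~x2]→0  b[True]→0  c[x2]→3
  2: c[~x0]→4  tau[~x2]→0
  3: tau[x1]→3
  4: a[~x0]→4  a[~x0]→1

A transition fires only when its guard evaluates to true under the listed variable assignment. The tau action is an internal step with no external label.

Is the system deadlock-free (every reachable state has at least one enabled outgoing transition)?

Reach set: {0,4}
  0: tau→4  [1 exit(s)]
  4: ∅  [deadlock]
Path to 4: tau

Answer: DEADLOCK at state 4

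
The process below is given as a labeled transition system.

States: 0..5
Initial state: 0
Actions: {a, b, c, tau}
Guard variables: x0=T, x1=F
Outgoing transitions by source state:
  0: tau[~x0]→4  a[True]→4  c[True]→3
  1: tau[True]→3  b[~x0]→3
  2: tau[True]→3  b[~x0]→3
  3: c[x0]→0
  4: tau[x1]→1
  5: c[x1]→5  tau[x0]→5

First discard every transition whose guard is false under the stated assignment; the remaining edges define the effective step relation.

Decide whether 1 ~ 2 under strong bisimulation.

Refine partition for ~:
  round 0: {{0,1,2,3,4,5}}
  round 1: {{0},{1,2,5},{3},{4}}
  round 2: {{0},{1,2},{3},{4},{5}}
Fixed point at round 3; 5 class(es).
1∈{1,2}, 2∈{1,2}

Answer: BISIMILAR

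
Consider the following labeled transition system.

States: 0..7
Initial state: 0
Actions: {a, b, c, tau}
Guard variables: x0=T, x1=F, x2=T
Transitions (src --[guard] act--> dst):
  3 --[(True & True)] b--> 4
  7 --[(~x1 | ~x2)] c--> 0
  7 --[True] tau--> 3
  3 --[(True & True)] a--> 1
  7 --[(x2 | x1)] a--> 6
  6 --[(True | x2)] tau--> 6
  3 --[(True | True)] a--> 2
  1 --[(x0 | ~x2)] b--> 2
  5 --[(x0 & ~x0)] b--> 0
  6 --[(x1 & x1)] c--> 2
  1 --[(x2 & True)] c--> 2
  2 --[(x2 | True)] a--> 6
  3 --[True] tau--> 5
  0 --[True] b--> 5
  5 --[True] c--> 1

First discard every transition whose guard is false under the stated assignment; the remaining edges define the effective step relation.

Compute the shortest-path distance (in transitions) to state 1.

BFS to 1:
  L0 = {0}
  L1 = {5}
  L2 = {1}
depth(1)=2, e.g. b·c

Answer: 2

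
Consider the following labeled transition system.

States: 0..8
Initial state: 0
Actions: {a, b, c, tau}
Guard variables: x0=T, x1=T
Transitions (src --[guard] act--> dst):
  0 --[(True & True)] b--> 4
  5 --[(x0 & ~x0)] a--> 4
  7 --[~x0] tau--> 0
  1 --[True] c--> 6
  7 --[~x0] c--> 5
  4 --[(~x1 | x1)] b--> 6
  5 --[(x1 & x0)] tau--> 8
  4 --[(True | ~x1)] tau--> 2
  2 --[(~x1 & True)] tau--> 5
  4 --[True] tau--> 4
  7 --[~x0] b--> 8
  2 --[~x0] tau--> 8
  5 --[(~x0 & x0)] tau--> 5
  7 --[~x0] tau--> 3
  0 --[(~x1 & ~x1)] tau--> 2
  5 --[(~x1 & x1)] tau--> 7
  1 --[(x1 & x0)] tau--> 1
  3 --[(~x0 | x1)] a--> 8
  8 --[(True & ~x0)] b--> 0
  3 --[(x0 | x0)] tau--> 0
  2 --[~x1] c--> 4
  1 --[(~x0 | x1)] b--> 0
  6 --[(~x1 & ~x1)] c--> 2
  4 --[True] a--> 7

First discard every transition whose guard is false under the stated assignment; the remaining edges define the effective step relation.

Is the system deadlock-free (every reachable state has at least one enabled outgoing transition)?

Reach set: {0,2,4,6,7}
  0: b→4  [1 out]
  2: ∅  [STUCK]
  4: a→7  b→6  tau→2  tau→4  [4 out]
  6: ∅  [STUCK]
  7: ∅  [STUCK]
witness 2: b·tau

Answer: DEADLOCK at state 2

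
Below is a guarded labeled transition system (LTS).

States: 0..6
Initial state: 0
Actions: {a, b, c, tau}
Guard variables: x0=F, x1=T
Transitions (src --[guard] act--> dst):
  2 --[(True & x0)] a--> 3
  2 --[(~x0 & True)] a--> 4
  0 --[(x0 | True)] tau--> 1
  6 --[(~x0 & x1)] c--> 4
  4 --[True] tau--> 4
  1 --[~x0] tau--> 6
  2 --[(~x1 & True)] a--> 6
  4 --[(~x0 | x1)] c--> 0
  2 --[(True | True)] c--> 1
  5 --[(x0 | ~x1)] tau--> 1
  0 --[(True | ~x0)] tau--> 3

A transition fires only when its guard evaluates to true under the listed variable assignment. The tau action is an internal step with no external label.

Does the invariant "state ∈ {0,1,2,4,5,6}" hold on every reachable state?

Safe = {0,1,2,4,5,6}
R = {0,1,3,4,6}
  0: ✓
  1: ✓
  3: VIOLATES
  4: ✓
  6: ✓
counterexample path to 3: tau

Answer: INVARIANT VIOLATED at state 3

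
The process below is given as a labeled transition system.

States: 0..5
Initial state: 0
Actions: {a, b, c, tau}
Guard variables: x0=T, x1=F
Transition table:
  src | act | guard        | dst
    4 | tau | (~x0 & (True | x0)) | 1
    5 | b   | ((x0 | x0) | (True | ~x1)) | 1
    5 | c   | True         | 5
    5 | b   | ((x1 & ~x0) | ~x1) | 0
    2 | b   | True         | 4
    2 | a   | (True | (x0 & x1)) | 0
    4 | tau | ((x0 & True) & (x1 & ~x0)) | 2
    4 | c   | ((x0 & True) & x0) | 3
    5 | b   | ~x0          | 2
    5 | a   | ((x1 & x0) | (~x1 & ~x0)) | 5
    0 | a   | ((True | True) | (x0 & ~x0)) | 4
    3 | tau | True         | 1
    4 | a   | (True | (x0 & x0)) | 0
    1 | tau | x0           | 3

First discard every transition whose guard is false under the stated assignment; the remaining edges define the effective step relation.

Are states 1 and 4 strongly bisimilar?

Bisimulation quotient by refinement:
  P[0] = {{0,1,2,3,4,5}}
  P[1] = {{0},{1,3},{2},{4},{5}}
5 equivalence class(es) (converged in 2)
1∈{1,3}, 4∈{4}

Answer: NOT BISIMILAR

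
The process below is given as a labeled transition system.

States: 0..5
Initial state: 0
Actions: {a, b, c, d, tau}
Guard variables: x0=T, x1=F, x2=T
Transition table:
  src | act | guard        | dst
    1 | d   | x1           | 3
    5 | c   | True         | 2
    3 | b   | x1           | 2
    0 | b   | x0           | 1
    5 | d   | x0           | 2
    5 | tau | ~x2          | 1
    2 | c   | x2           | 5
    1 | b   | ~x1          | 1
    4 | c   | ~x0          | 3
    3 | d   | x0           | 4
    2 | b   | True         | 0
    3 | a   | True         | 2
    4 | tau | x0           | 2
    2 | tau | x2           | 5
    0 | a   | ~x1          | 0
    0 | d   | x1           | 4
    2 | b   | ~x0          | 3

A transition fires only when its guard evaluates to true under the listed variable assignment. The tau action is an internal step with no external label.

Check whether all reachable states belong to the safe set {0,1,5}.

Inv-set: {0,1,5}
R = {0,1}
  0: safe
  1: safe

Answer: INVARIANT HOLDS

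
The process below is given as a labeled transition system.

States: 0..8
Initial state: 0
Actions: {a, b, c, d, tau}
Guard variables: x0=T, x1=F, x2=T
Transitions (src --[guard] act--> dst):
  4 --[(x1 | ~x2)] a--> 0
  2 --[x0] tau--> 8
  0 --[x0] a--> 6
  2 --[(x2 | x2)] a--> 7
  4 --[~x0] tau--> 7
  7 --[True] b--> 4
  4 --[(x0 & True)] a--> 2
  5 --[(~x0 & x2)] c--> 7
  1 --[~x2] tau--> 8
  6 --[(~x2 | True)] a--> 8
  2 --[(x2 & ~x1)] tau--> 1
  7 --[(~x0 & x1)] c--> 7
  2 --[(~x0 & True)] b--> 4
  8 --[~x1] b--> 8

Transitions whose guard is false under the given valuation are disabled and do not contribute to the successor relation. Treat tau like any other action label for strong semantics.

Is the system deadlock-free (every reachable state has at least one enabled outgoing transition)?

Reachable = {0,6,8}
  0: a→6  [deg 1]
  6: a→8  [deg 1]
  8: b→8  [deg 1]

Answer: DEADLOCK-FREE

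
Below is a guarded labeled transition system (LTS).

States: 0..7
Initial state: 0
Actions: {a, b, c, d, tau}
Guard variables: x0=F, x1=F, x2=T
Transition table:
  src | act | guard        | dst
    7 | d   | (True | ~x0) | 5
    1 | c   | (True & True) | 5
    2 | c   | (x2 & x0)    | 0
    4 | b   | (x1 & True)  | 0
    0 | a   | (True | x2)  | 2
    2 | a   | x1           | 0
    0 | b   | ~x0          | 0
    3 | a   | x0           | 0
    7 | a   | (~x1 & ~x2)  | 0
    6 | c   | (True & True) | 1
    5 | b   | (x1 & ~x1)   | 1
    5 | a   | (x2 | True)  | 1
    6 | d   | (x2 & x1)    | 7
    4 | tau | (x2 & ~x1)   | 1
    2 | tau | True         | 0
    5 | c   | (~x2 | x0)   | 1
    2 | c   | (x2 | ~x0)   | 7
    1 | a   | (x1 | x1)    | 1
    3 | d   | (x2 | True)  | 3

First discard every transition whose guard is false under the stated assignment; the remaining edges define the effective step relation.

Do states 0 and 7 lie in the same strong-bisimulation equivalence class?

Refine partition for ~:
  round 0: {{0,1,2,3,4,5,6,7}}
  round 1: {{0},{1,6},{2},{3,7},{4},{5}}
  round 2: {{0},{1},{2},{3},{4},{5},{6},{7}}
Fixed point at round 3; 8 class(es).
class of 0: {0}; class of 7: {7}

Answer: NOT BISIMILAR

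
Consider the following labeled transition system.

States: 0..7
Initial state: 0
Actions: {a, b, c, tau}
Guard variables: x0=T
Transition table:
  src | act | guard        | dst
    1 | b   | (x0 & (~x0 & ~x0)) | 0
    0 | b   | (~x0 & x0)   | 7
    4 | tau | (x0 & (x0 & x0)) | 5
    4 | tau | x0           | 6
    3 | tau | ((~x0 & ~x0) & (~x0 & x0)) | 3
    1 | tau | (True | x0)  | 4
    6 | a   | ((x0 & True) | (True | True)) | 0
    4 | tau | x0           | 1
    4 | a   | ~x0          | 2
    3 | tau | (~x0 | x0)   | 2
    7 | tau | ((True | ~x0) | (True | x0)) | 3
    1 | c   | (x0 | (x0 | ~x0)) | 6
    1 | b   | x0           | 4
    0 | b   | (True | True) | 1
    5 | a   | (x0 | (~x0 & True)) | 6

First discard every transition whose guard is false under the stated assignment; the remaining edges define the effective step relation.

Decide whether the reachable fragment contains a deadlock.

Reach set: {0,1,4,5,6}
  0: b→1  [1 exit(s)]
  1: b→4  c→6  tau→4  [3 exit(s)]
  4: tau→1  tau→5  tau→6  [3 exit(s)]
  5: a→6  [1 exit(s)]
  6: a→0  [1 exit(s)]

Answer: DEADLOCK-FREE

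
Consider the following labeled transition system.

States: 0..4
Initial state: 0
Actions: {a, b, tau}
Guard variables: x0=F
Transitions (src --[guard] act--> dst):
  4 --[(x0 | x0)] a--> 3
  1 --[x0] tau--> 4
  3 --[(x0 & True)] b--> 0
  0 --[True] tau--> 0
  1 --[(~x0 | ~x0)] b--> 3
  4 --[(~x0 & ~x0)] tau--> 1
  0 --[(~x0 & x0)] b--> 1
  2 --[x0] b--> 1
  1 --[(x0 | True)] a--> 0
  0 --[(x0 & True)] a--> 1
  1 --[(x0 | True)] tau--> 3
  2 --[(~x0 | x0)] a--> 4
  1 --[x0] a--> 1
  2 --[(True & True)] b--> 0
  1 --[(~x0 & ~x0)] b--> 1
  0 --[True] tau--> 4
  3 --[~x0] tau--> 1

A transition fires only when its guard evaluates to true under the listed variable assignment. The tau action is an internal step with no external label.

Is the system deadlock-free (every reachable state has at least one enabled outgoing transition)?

Answer: DEADLOCK-FREE

Trace:
Reachable = {0,1,3,4}
  0: tau→0  tau→4  [deg 2]
  1: a→0  b→1  b→3  tau→3  [deg 4]
  3: tau→1  [deg 1]
  4: tau→1  [deg 1]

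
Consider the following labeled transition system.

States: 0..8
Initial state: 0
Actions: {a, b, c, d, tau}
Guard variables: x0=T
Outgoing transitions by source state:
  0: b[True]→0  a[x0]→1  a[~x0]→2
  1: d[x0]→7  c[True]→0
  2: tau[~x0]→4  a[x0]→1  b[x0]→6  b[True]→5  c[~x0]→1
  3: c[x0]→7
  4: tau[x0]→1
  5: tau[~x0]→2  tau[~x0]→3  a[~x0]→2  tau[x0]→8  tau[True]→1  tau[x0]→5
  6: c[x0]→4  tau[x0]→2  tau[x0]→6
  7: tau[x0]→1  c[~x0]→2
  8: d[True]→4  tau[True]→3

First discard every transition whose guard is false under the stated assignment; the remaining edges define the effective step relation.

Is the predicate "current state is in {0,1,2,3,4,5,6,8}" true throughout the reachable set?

Inv-set: {0,1,2,3,4,5,6,8}
Reachable = {0,1,7}
  0: safe
  1: safe
  7: outside
reach 7 via a·d — violates

Answer: INVARIANT VIOLATED at state 7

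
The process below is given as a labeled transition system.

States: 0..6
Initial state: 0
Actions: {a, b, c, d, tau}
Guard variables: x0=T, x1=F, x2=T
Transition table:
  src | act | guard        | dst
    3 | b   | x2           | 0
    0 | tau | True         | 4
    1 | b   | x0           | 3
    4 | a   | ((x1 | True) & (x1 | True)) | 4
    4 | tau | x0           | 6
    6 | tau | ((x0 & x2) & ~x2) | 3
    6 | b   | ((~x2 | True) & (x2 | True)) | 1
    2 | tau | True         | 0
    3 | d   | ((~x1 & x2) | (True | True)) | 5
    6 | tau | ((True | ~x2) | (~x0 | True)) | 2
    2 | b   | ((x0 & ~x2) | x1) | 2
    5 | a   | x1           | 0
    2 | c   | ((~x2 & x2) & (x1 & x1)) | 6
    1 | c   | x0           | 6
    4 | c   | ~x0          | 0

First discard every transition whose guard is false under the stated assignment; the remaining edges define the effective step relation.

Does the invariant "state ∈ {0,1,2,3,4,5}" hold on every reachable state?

Answer: INVARIANT VIOLATED at state 6

Trace:
Safe = {0,1,2,3,4,5}
R = {0,1,2,3,4,5,6}
  0: ✓
  1: ✓
  2: ✓
  3: ✓
  4: ✓
  5: ✓
  6: VIOLATES
reach 6 via tau·tau — violates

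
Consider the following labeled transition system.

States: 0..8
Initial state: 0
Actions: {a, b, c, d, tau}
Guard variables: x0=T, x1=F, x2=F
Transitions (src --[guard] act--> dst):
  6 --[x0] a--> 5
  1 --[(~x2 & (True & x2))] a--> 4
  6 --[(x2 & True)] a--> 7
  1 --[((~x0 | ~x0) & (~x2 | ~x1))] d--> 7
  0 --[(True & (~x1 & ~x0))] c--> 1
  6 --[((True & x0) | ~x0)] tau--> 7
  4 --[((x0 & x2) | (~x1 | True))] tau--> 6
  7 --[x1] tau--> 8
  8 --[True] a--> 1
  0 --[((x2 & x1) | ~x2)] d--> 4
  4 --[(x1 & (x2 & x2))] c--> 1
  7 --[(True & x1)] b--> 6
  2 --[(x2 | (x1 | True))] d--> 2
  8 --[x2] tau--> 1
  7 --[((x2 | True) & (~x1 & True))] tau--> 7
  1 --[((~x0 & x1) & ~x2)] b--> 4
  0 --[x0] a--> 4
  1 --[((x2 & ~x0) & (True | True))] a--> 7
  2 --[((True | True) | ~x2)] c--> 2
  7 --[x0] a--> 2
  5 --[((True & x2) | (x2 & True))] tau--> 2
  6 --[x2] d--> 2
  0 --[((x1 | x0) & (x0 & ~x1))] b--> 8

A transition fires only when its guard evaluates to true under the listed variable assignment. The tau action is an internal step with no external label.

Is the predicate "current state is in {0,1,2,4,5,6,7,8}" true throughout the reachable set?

Answer: INVARIANT HOLDS

Working:
Inv-set: {0,1,2,4,5,6,7,8}
R = {0,1,2,4,5,6,7,8}
  0: safe
  1: safe
  2: safe
  4: safe
  5: safe
  6: safe
  7: safe
  8: safe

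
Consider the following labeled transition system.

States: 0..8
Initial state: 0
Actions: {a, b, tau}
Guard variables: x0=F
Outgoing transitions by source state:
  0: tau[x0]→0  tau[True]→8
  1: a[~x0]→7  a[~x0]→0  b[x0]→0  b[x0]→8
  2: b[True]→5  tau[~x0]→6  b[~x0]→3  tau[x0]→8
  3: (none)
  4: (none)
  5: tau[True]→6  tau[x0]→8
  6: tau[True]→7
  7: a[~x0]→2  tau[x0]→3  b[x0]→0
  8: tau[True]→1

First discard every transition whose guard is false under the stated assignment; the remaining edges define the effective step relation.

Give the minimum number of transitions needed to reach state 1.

BFS to 1:
  L0 = {0}
  L1 = {8}
  L2 = {1}
first hit 1 at d=2 via tau·tau

Answer: 2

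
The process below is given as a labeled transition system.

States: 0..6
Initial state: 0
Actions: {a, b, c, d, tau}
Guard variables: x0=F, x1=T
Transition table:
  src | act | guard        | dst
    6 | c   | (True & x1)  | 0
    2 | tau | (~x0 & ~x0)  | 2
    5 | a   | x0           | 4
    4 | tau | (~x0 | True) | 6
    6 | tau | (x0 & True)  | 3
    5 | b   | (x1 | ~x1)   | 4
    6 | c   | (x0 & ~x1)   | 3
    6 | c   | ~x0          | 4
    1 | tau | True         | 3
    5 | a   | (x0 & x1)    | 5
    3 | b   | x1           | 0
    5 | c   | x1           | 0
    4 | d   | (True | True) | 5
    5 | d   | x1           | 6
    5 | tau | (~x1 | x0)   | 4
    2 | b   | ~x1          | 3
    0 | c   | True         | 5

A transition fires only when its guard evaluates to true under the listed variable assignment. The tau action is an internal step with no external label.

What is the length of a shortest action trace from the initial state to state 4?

Answer: 2

Working:
Breadth-first toward 4:
  depth 0: {0}
  depth 1: {5}
  depth 2: {4,6}
first hit 4 at d=2 via c·b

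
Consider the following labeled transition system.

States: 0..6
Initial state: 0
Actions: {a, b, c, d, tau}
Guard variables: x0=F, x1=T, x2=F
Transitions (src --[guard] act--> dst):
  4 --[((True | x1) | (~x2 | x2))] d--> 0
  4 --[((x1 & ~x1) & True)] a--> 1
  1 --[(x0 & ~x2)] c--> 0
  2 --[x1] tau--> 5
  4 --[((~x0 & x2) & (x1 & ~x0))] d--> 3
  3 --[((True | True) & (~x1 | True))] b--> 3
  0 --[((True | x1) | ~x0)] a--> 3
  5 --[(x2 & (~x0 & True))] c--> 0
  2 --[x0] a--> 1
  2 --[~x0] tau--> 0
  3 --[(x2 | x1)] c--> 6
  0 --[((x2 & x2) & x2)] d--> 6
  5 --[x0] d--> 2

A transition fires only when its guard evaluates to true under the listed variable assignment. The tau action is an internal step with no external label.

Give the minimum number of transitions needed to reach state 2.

Layered search for 2:
  Layer 0: {0}
  Layer 1: {3}
  Layer 2: {6}
2 never appears.

Answer: UNREACHABLE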